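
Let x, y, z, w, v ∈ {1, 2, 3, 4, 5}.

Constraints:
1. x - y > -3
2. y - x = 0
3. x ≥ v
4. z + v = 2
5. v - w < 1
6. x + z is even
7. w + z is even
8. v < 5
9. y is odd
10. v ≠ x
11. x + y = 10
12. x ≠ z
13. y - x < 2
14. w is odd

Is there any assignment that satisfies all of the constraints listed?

Take x = 5, y = 5, z = 1, w = 1, v = 1. Then constraint 1: x - y = 0; constraint 2: y - x = 0; constraint 4: z + v = 2, and every other listed constraint is also met.

Satisfiable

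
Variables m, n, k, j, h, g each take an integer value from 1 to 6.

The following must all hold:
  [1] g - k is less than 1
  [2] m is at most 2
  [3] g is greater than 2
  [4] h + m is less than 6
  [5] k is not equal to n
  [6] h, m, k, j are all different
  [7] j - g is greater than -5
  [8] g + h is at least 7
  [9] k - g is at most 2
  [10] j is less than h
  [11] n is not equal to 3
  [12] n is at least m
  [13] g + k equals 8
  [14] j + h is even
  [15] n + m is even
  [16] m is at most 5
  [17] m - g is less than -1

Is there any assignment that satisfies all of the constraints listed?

Try m = 2, n = 2, k = 4, j = 1, h = 3, g = 4.
Check constraint 1: g - k = 0; constraint 4: h + m = 5. The remaining constraints are straightforward to verify.

Satisfiable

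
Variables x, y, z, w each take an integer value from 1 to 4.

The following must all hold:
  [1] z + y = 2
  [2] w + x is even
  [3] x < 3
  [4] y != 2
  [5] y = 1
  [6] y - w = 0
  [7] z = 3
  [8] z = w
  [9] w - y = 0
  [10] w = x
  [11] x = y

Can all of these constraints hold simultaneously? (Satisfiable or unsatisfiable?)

Unsatisfiable

Constraint 7 fixes z = 3 and constraint 5 fixes y = 1. Constraints 8, 10, and 11 give z = w = x = y, so z = y. But 3 ≠ 1 — contradiction.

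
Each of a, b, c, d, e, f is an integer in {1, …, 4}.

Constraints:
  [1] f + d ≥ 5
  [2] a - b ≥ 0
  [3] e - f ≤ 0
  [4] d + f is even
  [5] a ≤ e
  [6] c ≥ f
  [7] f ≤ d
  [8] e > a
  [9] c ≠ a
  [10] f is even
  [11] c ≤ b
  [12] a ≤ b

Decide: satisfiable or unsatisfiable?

Constraints 2, 3, 6, 8, and 11 give c ≤ b, b ≤ a, a < e, e ≤ f, f ≤ c. Chaining: c ≤ b ≤ a < e ≤ f ≤ c, which forces c < c — impossible.

Unsatisfiable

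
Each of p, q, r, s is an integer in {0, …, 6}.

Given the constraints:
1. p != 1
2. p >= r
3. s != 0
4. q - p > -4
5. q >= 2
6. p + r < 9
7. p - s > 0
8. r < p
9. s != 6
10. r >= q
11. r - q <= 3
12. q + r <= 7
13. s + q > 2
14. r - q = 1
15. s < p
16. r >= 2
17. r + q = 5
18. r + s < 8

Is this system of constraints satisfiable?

The assignment p = 5, q = 2, r = 3, s = 2 works:
  constraint 4 holds since q - p = -3.
  constraint 6 holds since p + r = 8.
The rest check out directly.

Satisfiable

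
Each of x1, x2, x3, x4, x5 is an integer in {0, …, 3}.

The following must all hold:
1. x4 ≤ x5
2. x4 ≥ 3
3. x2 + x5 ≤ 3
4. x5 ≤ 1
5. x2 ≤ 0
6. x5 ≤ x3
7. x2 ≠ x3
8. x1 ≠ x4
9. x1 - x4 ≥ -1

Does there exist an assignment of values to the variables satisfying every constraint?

From constraints 1 and 2: x5 ≥ x4 and x4 ≥ 3, so x5 ≥ 3. From constraint 4: x5 ≤ 1. But 1 < 3, so no value of x5 works.

Unsatisfiable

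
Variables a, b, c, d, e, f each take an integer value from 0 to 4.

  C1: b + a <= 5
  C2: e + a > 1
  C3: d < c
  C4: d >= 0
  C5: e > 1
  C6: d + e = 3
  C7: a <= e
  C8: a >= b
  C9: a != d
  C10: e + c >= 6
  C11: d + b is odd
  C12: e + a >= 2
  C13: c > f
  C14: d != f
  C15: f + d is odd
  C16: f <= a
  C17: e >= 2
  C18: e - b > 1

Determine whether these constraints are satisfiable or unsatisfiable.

Try a = 1, b = 1, c = 3, d = 0, e = 3, f = 1.
Check constraint 1: b + a = 2; constraint 2: e + a = 4. The remaining constraints are straightforward to verify.

Satisfiable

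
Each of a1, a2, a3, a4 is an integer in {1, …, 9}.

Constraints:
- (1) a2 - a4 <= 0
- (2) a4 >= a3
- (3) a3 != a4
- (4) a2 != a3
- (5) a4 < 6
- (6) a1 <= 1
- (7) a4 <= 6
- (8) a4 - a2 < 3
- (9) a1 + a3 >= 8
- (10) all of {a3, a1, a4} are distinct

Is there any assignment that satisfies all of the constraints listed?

From constraint 6: a1 ≤ 1. From constraints 2 and 7: a3 ≤ a4 ≤ 6. Hence a1 + a3 ≤ 7. But constraint 9 requires a1 + a3 ≥ 8, and 8 > 7. Contradiction.

Unsatisfiable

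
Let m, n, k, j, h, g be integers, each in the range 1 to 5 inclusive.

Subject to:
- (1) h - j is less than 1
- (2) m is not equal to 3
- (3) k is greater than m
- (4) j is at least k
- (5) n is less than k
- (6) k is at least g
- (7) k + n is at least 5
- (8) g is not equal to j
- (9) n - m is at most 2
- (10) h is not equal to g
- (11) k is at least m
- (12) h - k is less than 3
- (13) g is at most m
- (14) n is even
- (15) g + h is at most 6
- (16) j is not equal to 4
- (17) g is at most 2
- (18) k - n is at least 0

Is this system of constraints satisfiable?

Try m = 2, n = 2, k = 4, j = 5, h = 4, g = 2.
Check constraint 1: h - j = -1; constraint 7: k + n = 6. The remaining constraints are straightforward to verify.

Satisfiable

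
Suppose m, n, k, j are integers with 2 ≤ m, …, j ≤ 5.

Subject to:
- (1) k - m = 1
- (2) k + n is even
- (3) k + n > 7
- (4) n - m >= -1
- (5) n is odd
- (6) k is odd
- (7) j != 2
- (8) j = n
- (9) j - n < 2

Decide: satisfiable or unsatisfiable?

Take m = 4, n = 5, k = 5, j = 5. Then constraint 1: k - m = 1; constraint 3: k + n = 10, and every other listed constraint is also met.

Satisfiable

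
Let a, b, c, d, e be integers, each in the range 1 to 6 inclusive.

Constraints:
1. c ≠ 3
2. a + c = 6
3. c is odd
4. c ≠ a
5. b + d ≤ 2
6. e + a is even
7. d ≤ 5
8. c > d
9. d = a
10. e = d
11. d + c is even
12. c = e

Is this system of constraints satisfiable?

Unsatisfiable

From constraints 9, 10, and 12, c = e = d = a, so c = a. But constraint 4 says c ≠ a. Contradiction.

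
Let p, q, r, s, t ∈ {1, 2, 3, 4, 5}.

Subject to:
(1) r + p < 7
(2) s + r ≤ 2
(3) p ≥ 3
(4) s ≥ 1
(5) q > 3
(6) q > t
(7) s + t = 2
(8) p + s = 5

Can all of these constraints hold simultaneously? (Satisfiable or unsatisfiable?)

Satisfiable

One satisfying assignment is p = 4, q = 5, r = 1, s = 1, t = 1.
For the less obvious constraints — constraint 1: r + p = 5; constraint 2: s + r = 2; constraint 7: s + t = 2 — and the others hold by inspection.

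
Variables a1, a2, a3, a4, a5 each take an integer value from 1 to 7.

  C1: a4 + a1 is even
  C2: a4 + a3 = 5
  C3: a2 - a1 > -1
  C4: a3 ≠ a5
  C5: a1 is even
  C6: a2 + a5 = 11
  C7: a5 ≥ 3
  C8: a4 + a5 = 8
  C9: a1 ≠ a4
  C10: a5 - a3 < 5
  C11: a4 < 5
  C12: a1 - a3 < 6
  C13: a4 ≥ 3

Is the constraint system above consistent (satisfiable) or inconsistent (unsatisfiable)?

Satisfiable

Try a1 = 6, a2 = 7, a3 = 1, a4 = 4, a5 = 4.
Check constraint 2: a4 + a3 = 5; constraint 3: a2 - a1 = 1; constraint 6: a2 + a5 = 11. The remaining constraints are straightforward to verify.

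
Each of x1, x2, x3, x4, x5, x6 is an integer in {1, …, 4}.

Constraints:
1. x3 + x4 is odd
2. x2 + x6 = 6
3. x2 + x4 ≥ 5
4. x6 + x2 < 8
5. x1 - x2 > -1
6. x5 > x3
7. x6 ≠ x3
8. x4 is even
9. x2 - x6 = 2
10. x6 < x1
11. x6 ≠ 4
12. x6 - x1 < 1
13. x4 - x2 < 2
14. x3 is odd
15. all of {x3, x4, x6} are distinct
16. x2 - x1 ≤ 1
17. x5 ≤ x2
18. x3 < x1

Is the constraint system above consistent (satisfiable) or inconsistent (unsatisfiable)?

Satisfiable

The assignment x1 = 4, x2 = 4, x3 = 1, x4 = 4, x5 = 2, x6 = 2 works:
  constraint 2 holds since x2 + x6 = 6.
  constraint 3 holds since x2 + x4 = 8.
The rest check out directly.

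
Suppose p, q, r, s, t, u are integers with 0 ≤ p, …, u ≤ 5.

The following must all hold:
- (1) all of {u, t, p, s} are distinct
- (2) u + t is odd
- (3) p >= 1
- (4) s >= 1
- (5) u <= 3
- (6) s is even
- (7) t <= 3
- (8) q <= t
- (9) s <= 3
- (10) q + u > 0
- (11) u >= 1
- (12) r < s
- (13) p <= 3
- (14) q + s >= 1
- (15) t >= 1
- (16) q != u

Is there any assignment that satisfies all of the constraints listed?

Constraints 3, 4, 5, 7, 9, 11, 13, and 15 confine each of u, t, p, s to the 3 values {1, …, 3}.
Constraint 1 requires all 4 of them to be distinct, but only 3 values are available — impossible by the pigeonhole principle.

Unsatisfiable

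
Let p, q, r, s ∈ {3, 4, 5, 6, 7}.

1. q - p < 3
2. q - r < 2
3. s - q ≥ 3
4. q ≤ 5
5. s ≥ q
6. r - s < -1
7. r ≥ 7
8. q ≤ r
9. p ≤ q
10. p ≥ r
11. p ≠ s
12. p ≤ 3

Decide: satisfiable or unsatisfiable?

From constraint 7: r ≥ 7. From constraints 10 and 12: r ≤ p and p ≤ 3, so r ≤ 3. But 3 < 7, so no value of r works.

Unsatisfiable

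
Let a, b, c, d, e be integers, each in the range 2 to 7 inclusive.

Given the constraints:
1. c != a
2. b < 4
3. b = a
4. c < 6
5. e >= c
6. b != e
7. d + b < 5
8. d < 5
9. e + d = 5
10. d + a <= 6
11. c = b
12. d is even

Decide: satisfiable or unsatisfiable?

From constraints 3 and 11, c = b = a, so c = a. But constraint 1 says c ≠ a. Contradiction.

Unsatisfiable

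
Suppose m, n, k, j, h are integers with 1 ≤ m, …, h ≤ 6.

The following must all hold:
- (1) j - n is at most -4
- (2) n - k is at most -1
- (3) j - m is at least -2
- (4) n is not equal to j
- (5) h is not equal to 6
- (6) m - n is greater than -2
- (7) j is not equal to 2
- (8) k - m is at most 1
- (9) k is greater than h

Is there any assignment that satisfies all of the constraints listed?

Constraints 1, 2, 3, and 8 give k − n ≥ 1, n − j ≥ 4, j − m ≥ -2, m − k ≥ -1.
Adding all 4 inequalities: the left sides telescope to 0, and the right sides sum to 1 + 4 + (-2) + (-1) = 2. So 0 ≥ 2, which is false.

Unsatisfiable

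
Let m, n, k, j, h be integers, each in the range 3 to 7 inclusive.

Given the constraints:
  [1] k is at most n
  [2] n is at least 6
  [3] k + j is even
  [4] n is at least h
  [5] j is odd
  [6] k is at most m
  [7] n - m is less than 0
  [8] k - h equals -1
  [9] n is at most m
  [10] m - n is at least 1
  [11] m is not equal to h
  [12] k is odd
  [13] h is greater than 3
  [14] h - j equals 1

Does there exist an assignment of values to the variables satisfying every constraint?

Satisfiable

The assignment m = 7, n = 6, k = 5, j = 5, h = 6 works:
  constraint 7 holds since n - m = -1.
  constraint 8 holds since k - h = -1.
  constraint 10 holds since m - n = 1.
The rest check out directly.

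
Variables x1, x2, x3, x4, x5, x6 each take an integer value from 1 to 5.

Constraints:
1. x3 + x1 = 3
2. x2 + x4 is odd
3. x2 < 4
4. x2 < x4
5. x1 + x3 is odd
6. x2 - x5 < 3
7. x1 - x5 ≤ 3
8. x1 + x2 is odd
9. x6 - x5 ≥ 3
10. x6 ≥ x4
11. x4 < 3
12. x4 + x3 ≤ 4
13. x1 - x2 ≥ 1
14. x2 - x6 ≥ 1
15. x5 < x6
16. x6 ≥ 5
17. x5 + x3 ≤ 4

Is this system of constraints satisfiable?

Constraints 7, 9, 13, and 14 give x2 − x6 ≥ 1, x6 − x5 ≥ 3, x5 − x1 ≥ -3, x1 − x2 ≥ 1.
Adding all 4 inequalities: the left sides telescope to 0, and the right sides sum to 1 + 3 + (-3) + 1 = 2. So 0 ≥ 2, which is false.

Unsatisfiable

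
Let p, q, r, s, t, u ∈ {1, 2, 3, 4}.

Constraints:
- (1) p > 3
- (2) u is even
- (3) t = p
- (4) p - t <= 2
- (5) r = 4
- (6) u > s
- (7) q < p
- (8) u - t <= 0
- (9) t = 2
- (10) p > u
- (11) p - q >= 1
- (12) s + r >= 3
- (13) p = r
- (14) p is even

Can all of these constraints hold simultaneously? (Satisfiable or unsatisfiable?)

Unsatisfiable

Constraint 9 fixes t = 2 and constraint 5 fixes r = 4. Constraints 3 and 13 give t = p = r, so t = r. But 2 ≠ 4 — contradiction.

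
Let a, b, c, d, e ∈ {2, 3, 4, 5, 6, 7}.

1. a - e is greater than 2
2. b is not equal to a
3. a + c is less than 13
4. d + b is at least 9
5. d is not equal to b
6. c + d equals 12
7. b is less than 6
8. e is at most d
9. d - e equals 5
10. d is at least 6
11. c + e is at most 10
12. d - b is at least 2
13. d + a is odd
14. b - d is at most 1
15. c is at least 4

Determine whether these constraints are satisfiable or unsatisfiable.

The assignment a = 6, b = 5, c = 5, d = 7, e = 2 works:
  constraint 1 holds since a - e = 4.
  constraint 3 holds since a + c = 11.
  constraint 4 holds since d + b = 12.
The rest check out directly.

Satisfiable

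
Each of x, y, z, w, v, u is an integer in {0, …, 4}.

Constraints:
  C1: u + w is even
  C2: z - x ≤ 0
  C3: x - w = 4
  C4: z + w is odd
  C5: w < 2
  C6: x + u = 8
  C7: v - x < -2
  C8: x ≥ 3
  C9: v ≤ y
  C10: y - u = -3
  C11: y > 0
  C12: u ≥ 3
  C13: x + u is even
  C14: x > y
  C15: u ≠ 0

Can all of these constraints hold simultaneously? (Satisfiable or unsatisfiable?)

Take x = 4, y = 1, z = 1, w = 0, v = 1, u = 4. Then constraint 2: z - x = -3; constraint 3: x - w = 4; constraint 6: x + u = 8, and every other listed constraint is also met.

Satisfiable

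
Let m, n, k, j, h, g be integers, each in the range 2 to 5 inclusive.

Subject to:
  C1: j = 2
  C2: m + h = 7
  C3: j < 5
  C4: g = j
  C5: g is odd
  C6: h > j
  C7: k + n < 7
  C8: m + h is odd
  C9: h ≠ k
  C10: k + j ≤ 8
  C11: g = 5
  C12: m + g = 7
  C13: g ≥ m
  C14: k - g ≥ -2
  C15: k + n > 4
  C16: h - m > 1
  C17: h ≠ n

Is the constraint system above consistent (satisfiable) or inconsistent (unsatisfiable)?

Unsatisfiable

Constraint 11 fixes g = 5 and constraint 1 fixes j = 2, but constraint 4 requires g = j. Since 5 ≠ 2, contradiction.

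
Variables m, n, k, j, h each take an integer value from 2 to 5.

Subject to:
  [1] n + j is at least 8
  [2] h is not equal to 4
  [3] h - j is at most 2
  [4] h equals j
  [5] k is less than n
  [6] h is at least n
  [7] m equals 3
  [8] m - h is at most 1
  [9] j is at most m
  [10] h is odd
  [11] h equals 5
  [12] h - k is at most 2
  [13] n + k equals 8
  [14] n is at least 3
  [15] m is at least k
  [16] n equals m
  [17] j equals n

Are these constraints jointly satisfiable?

Constraint 11 fixes h = 5 and constraint 7 fixes m = 3. Constraints 4, 16, and 17 give h = j = n = m, so h = m. But 5 ≠ 3 — contradiction.

Unsatisfiable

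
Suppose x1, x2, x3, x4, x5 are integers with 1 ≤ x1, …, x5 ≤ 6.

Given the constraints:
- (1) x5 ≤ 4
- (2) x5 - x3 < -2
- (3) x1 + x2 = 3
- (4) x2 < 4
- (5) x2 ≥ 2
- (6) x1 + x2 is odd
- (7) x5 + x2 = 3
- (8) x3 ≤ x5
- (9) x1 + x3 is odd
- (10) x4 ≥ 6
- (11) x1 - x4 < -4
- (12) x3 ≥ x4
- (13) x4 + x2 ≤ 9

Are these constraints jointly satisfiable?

Unsatisfiable

From constraints 10 and 12: x3 ≥ x4 and x4 ≥ 6, so x3 ≥ 6. From constraints 1 and 8: x3 ≤ x5 and x5 ≤ 4, so x3 ≤ 4. But 4 < 6, so no value of x3 works.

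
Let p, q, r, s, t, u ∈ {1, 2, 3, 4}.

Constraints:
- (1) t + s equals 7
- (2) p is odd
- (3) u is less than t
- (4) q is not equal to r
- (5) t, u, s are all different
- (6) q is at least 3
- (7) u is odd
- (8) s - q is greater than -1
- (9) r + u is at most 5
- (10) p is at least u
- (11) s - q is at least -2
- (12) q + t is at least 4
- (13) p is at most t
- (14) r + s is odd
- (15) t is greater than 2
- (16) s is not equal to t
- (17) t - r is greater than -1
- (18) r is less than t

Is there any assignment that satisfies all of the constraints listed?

Satisfiable

The assignment p = 3, q = 3, r = 2, s = 3, t = 4, u = 1 works:
  constraint 1 holds since t + s = 7.
  constraint 8 holds since s - q = 0.
  constraint 9 holds since r + u = 3.
The rest check out directly.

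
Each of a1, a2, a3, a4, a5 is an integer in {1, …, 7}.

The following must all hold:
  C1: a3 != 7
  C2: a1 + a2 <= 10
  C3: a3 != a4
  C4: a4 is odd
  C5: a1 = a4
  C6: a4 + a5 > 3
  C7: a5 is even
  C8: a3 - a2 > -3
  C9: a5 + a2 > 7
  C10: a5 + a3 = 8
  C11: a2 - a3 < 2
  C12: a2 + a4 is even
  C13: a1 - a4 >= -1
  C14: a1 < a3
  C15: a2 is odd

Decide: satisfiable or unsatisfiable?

Satisfiable

Setting (a1, a2, a3, a4, a5) = (3, 7, 6, 3, 2) satisfies everything: constraint 2: a1 + a2 = 10; constraint 6: a4 + a5 = 5; constraint 8: a3 - a2 = -1, and the others follow.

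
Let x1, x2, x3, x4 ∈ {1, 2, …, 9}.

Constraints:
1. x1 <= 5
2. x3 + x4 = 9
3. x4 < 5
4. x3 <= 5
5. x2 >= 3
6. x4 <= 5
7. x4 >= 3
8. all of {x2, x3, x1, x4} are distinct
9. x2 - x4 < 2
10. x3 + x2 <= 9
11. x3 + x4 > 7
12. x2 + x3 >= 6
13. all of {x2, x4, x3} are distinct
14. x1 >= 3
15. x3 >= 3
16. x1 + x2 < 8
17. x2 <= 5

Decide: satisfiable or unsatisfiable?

Unsatisfiable

Constraints 1, 4, 5, 6, 7, 14, 15, and 17 confine each of x2, x3, x1, x4 to the 3 values {3, …, 5}.
Constraint 8 requires all 4 of them to be distinct, but only 3 values are available — impossible by the pigeonhole principle.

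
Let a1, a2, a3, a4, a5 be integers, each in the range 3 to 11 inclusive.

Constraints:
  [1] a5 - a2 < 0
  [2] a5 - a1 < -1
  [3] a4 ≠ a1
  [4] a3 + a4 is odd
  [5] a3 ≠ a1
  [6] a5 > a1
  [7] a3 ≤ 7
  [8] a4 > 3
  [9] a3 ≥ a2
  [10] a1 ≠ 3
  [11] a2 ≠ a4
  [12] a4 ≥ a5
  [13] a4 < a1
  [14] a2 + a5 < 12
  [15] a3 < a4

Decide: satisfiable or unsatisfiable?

Unsatisfiable

Constraints 1, 6, 9, 13, and 15 give a2 ≤ a3, a3 < a4, a4 < a1, a1 < a5, a5 < a2. Chaining: a2 ≤ a3 < a4 < a1 < a5 < a2, which forces a2 < a2 — impossible.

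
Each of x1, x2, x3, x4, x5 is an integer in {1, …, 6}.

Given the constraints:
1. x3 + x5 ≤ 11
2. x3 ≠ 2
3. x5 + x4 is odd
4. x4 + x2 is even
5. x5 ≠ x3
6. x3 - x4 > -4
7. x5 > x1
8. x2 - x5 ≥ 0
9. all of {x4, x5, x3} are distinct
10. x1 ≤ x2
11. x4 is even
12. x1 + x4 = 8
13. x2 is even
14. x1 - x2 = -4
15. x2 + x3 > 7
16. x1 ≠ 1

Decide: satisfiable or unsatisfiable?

Satisfiable

Take x1 = 2, x2 = 6, x3 = 3, x4 = 6, x5 = 5. Then constraint 1: x3 + x5 = 8; constraint 6: x3 - x4 = -3; constraint 8: x2 - x5 = 1, and every other listed constraint is also met.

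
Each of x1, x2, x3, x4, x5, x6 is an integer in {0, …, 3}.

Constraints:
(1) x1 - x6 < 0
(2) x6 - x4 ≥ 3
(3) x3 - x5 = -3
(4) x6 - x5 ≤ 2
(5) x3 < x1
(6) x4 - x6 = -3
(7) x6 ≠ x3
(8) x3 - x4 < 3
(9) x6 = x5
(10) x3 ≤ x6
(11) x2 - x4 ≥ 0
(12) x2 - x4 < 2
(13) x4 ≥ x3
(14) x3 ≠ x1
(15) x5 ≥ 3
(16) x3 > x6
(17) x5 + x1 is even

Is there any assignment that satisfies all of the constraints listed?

Unsatisfiable

Constraints 1, 5, and 16 give x3 < x1, x1 < x6, x6 < x3. Chaining: x3 < x1 < x6 < x3, which forces x3 < x3 — impossible.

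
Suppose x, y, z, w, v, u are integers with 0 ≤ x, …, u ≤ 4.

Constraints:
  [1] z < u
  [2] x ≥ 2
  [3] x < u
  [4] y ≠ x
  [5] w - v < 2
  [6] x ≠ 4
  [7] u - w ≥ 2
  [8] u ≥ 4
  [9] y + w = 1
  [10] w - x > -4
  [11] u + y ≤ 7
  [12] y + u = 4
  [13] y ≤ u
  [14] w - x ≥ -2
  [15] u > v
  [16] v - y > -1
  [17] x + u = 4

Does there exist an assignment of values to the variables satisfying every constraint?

From constraint 2: x ≥ 2. From constraint 8: u ≥ 4. Hence x + u ≥ 6. But constraint 17 requires x + u = 4, and 4 < 6. Contradiction.

Unsatisfiable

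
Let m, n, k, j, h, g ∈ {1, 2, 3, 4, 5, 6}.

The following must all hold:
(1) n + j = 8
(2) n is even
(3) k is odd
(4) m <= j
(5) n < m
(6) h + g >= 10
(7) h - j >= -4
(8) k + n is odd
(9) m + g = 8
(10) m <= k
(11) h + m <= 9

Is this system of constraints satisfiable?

Satisfiable

Setting (m, n, k, j, h, g) = (3, 2, 5, 6, 5, 5) satisfies everything: constraint 1: n + j = 8; constraint 6: h + g = 10; constraint 7: h - j = -1, and the others follow.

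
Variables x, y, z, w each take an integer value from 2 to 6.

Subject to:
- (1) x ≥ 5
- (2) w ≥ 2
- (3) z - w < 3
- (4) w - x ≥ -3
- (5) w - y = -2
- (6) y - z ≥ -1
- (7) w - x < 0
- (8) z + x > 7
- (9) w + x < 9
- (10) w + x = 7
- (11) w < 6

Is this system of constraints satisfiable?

Try x = 5, y = 4, z = 4, w = 2.
Check constraint 3: z - w = 2; constraint 4: w - x = -3. The remaining constraints are straightforward to verify.

Satisfiable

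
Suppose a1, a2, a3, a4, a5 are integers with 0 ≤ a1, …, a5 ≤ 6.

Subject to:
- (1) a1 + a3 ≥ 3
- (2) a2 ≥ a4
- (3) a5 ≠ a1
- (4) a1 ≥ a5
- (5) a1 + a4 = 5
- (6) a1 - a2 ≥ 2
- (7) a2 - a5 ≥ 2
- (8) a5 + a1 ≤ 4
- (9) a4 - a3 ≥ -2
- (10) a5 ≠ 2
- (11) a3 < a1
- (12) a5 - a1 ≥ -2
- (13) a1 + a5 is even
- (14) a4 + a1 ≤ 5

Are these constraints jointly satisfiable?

Unsatisfiable

Constraints 6, 7, and 12 give a2 − a5 ≥ 2, a5 − a1 ≥ -2, a1 − a2 ≥ 2.
Adding all 3 inequalities: the left sides telescope to 0, and the right sides sum to 2 + (-2) + 2 = 2. So 0 ≥ 2, which is false.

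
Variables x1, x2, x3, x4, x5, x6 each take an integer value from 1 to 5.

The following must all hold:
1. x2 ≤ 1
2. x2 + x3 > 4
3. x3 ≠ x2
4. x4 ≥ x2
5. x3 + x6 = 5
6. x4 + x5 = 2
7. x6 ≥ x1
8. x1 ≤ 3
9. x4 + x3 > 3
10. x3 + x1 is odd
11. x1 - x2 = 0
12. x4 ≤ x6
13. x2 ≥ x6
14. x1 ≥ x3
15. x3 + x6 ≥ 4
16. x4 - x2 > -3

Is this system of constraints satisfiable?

From constraints 8 and 14: x3 ≤ x1 ≤ 3. From constraints 1 and 13: x6 ≤ x2 ≤ 1. Hence x3 + x6 ≤ 4. But constraint 5 requires x3 + x6 = 5, and 5 > 4. Contradiction.

Unsatisfiable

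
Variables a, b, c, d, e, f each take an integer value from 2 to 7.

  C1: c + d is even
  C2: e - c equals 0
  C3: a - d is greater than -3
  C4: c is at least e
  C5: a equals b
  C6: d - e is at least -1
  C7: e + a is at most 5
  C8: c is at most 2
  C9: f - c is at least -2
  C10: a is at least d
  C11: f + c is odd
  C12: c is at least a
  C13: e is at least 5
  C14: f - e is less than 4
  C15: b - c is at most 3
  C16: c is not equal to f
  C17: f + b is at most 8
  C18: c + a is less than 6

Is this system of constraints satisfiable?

From constraint 13: e ≥ 5. From constraints 4 and 8: e ≤ c and c ≤ 2, so e ≤ 2. But 2 < 5, so no value of e works.

Unsatisfiable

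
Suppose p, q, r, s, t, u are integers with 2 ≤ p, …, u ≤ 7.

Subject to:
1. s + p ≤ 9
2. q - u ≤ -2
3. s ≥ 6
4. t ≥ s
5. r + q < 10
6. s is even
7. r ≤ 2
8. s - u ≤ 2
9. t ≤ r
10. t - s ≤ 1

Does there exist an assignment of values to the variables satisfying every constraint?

Unsatisfiable

From constraints 3 and 4: t ≥ s and s ≥ 6, so t ≥ 6. From constraints 7 and 9: t ≤ r and r ≤ 2, so t ≤ 2. But 2 < 6, so no value of t works.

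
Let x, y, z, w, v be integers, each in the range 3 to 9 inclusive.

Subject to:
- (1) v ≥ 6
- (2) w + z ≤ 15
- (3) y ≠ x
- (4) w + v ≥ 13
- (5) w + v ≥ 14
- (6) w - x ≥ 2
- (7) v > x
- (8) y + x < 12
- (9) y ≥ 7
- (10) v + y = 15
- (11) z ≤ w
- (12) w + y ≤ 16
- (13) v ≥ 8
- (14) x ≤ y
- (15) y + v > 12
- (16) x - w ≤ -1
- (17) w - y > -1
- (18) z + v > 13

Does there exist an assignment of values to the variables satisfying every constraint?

Try x = 3, y = 7, z = 6, w = 7, v = 8.
Check constraint 2: w + z = 13; constraint 4: w + v = 15; constraint 5: w + v = 15. The remaining constraints are straightforward to verify.

Satisfiable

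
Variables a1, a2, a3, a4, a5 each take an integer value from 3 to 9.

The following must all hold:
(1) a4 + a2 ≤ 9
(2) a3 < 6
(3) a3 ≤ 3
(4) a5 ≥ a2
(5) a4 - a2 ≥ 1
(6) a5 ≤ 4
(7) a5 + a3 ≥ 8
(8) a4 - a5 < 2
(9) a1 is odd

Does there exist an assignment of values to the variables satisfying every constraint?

From constraint 6: a5 ≤ 4. From constraint 3: a3 ≤ 3. Hence a5 + a3 ≤ 7. But constraint 7 requires a5 + a3 ≥ 8, and 8 > 7. Contradiction.

Unsatisfiable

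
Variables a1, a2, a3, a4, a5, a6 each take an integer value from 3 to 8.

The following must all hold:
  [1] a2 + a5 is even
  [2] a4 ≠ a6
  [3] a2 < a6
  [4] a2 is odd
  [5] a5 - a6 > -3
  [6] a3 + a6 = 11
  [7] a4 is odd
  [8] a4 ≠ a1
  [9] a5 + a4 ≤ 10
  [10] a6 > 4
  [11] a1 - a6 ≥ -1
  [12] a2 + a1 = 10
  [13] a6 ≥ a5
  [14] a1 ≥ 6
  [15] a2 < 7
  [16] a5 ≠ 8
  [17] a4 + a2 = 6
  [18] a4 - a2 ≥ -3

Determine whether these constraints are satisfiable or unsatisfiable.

One satisfying assignment is a1 = 7, a2 = 3, a3 = 3, a4 = 3, a5 = 7, a6 = 8.
For the less obvious constraints — constraint 5: a5 - a6 = -1; constraint 6: a3 + a6 = 11 — and the others hold by inspection.

Satisfiable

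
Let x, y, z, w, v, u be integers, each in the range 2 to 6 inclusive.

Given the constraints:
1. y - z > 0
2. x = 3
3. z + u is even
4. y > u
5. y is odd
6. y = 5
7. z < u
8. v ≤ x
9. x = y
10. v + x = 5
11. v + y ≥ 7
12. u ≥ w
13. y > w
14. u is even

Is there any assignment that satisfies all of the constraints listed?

Constraint 2 fixes x = 3 and constraint 6 fixes y = 5, but constraint 9 requires x = y. Since 3 ≠ 5, contradiction.

Unsatisfiable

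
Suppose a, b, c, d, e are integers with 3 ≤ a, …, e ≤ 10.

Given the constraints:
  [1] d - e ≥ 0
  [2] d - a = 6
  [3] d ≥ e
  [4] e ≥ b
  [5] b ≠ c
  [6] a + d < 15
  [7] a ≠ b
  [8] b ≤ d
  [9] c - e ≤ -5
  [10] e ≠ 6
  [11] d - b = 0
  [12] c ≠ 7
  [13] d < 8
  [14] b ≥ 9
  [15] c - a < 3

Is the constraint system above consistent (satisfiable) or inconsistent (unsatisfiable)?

Unsatisfiable

From constraints 8 and 14: d ≥ b and b ≥ 9, so d ≥ 9. From constraint 13: d ≤ 7. But 7 < 9, so no value of d works.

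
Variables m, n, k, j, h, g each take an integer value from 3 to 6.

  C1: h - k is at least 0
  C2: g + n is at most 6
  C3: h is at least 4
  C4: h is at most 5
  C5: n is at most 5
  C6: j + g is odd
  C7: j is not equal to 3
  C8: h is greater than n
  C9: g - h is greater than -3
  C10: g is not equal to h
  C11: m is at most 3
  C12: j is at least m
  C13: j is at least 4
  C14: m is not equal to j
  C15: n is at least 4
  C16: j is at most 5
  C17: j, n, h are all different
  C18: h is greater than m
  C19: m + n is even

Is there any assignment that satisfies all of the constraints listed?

Unsatisfiable

Constraints 3, 4, 5, 13, 15, and 16 confine each of j, n, h to the 2 values {4, 5}.
Constraint 17 requires all 3 of them to be distinct, but only 2 values are available — impossible by the pigeonhole principle.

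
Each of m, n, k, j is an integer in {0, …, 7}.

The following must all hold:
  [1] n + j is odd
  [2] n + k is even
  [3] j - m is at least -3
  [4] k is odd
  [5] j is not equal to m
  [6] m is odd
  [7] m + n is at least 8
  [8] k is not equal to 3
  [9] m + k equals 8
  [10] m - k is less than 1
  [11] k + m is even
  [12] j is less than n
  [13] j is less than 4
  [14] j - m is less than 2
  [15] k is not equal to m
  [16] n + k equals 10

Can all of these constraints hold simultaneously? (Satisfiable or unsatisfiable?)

Satisfiable

The assignment m = 3, n = 5, k = 5, j = 2 works:
  constraint 3 holds since j - m = -1.
  constraint 7 holds since m + n = 8.
  constraint 9 holds since m + k = 8.
The rest check out directly.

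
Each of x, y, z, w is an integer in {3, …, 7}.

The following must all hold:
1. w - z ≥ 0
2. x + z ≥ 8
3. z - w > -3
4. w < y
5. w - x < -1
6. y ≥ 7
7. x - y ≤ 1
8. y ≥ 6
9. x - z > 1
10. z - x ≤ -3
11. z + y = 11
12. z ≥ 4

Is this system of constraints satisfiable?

Setting (x, y, z, w) = (7, 7, 4, 4) satisfies everything: constraint 1: w - z = 0; constraint 2: x + z = 11; constraint 3: z - w = 0, and the others follow.

Satisfiable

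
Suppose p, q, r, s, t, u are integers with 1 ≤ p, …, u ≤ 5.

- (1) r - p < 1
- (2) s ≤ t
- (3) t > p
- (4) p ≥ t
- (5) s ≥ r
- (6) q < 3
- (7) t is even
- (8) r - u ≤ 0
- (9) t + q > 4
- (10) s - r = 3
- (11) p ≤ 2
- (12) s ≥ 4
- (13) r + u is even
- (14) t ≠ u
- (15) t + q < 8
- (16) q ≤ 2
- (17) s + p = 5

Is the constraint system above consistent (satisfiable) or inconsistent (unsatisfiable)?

From constraints 2 and 12: t ≥ s and s ≥ 4, so t ≥ 4. From constraints 4 and 11: t ≤ p and p ≤ 2, so t ≤ 2. But 2 < 4, so no value of t works.

Unsatisfiable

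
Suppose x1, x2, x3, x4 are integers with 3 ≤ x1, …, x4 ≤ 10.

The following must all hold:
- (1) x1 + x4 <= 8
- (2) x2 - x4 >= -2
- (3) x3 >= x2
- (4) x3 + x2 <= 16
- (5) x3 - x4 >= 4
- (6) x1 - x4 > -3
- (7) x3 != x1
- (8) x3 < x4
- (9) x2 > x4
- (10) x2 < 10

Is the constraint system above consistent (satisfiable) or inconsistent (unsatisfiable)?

Constraints 3, 8, and 9 give x2 ≤ x3, x3 < x4, x4 < x2. Chaining: x2 ≤ x3 < x4 < x2, which forces x2 < x2 — impossible.

Unsatisfiable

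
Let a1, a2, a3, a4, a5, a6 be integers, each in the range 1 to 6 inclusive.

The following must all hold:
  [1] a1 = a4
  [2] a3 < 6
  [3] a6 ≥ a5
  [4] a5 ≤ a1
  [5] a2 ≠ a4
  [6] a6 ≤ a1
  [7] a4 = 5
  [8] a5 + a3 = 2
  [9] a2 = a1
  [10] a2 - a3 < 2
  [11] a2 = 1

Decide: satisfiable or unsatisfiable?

Constraint 11 fixes a2 = 1 and constraint 7 fixes a4 = 5. Constraints 1 and 9 give a2 = a1 = a4, so a2 = a4. But 1 ≠ 5 — contradiction.

Unsatisfiable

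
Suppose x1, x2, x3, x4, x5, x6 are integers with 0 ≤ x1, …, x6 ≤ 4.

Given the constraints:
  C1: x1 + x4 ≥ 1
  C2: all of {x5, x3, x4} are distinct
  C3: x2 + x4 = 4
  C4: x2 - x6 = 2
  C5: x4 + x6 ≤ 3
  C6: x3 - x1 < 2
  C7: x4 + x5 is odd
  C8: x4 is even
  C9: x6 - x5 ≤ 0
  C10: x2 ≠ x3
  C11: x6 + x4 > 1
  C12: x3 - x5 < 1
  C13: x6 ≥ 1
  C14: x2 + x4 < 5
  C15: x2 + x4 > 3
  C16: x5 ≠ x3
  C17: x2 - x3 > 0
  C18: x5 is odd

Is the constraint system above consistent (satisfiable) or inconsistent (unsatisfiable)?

One satisfying assignment is x1 = 3, x2 = 4, x3 = 2, x4 = 0, x5 = 3, x6 = 2.
For the less obvious constraints — constraint 1: x1 + x4 = 3; constraint 3: x2 + x4 = 4; constraint 4: x2 - x6 = 2 — and the others hold by inspection.

Satisfiable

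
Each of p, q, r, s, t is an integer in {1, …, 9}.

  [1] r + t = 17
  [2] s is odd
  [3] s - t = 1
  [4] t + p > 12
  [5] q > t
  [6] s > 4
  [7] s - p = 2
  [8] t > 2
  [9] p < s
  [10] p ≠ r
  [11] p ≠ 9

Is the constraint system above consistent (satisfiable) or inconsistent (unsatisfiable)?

Satisfiable

The assignment p = 7, q = 9, r = 9, s = 9, t = 8 works:
  constraint 1 holds since r + t = 17.
  constraint 3 holds since s - t = 1.
The rest check out directly.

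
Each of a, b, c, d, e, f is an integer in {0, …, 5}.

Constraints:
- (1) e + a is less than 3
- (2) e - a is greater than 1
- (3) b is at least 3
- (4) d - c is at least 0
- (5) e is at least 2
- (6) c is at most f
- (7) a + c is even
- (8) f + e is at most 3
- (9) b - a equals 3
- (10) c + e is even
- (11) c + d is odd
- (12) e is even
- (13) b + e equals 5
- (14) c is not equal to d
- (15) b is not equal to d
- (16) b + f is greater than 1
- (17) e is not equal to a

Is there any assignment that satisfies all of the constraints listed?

Satisfiable

Try a = 0, b = 3, c = 0, d = 1, e = 2, f = 1.
Check constraint 1: e + a = 2; constraint 2: e - a = 2. The remaining constraints are straightforward to verify.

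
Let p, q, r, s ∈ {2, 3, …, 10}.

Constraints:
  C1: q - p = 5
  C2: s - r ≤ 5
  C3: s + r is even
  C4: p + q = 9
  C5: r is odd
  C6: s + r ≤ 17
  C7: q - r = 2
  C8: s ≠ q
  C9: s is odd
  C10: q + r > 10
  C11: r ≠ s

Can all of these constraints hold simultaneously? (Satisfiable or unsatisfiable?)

Satisfiable

One satisfying assignment is p = 2, q = 7, r = 5, s = 9.
For the less obvious constraints — constraint 1: q - p = 5; constraint 2: s - r = 4 — and the others hold by inspection.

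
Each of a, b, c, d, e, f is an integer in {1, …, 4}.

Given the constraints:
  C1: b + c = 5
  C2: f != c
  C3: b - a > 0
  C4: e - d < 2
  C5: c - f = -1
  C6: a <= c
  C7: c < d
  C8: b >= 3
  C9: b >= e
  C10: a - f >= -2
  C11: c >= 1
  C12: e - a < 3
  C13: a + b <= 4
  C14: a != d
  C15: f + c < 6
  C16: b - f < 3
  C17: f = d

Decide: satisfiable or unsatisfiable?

Satisfiable

The assignment a = 1, b = 3, c = 2, d = 3, e = 2, f = 3 works:
  constraint 1 holds since b + c = 5.
  constraint 3 holds since b - a = 2.
The rest check out directly.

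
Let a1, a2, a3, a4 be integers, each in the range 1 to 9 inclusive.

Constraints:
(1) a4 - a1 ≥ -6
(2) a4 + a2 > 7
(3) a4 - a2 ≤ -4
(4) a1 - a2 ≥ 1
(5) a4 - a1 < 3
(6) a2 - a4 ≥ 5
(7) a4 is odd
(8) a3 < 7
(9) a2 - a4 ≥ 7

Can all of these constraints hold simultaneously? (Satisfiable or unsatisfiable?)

Constraints 1, 4, and 9 give a4 − a1 ≥ -6, a1 − a2 ≥ 1, a2 − a4 ≥ 7.
Adding all 3 inequalities: the left sides telescope to 0, and the right sides sum to (-6) + 1 + 7 = 2. So 0 ≥ 2, which is false.

Unsatisfiable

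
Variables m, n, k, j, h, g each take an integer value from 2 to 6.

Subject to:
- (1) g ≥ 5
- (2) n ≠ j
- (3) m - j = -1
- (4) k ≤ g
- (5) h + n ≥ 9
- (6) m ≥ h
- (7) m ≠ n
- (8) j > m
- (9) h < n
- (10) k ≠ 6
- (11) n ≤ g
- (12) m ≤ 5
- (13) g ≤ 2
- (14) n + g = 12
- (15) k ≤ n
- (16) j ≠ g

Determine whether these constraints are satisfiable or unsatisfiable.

Unsatisfiable

From constraints 6 and 12: h ≤ m ≤ 5. From constraints 11 and 13: n ≤ g ≤ 2. Hence h + n ≤ 7. But constraint 5 requires h + n ≥ 9, and 9 > 7. Contradiction.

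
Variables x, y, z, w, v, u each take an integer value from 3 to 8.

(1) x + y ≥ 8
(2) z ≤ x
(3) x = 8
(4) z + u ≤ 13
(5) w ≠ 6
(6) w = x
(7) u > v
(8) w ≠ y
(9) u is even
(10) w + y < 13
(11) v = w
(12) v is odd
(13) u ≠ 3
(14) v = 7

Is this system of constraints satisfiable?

Constraint 14 fixes v = 7 and constraint 3 fixes x = 8. Constraints 6 and 11 give v = w = x, so v = x. But 7 ≠ 8 — contradiction.

Unsatisfiable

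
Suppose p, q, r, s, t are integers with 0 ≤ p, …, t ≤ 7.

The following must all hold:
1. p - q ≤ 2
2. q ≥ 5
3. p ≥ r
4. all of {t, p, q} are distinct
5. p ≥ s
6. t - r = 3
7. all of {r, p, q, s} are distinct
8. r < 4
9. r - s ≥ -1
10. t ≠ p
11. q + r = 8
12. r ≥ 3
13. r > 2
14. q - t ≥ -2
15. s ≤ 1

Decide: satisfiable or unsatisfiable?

Satisfiable

One satisfying assignment is p = 7, q = 5, r = 3, s = 1, t = 6.
For the less obvious constraints — constraint 1: p - q = 2; constraint 6: t - r = 3 — and the others hold by inspection.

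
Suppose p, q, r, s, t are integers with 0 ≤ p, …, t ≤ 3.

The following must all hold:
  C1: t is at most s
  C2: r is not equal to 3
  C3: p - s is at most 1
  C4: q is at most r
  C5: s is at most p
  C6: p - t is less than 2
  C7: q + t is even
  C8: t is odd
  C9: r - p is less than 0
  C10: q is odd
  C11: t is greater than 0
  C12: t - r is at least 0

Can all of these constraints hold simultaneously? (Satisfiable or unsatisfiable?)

Satisfiable

Take p = 3, q = 1, r = 1, s = 3, t = 3. Then constraint 3: p - s = 0; constraint 6: p - t = 0, and every other listed constraint is also met.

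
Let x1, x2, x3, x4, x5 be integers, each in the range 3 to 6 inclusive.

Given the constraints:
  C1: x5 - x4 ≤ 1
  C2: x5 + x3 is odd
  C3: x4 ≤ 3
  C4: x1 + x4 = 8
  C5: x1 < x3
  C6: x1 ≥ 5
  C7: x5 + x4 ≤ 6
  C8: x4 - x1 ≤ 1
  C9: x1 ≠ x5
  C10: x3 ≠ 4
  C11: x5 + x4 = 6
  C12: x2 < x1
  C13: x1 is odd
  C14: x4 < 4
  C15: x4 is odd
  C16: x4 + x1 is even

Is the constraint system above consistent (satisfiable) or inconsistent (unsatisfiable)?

Take x1 = 5, x2 = 3, x3 = 6, x4 = 3, x5 = 3. Then constraint 1: x5 - x4 = 0; constraint 4: x1 + x4 = 8, and every other listed constraint is also met.

Satisfiable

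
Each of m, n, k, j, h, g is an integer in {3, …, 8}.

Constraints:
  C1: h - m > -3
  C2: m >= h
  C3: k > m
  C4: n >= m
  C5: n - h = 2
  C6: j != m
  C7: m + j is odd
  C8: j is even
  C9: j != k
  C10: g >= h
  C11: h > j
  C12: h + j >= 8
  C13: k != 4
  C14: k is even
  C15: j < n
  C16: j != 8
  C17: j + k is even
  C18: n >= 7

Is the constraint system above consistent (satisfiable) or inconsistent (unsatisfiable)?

One satisfying assignment is m = 5, n = 7, k = 6, j = 4, h = 5, g = 5.
For the less obvious constraints — constraint 1: h - m = 0; constraint 5: n - h = 2 — and the others hold by inspection.

Satisfiable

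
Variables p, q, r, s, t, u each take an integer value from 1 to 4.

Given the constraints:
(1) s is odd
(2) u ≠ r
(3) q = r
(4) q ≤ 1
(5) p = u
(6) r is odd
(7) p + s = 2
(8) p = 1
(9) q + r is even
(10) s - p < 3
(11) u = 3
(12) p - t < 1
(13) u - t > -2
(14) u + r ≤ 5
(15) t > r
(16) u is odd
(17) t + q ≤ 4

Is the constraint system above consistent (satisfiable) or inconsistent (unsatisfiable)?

Unsatisfiable

Constraint 8 fixes p = 1 and constraint 11 fixes u = 3, but constraint 5 requires p = u. Since 1 ≠ 3, contradiction.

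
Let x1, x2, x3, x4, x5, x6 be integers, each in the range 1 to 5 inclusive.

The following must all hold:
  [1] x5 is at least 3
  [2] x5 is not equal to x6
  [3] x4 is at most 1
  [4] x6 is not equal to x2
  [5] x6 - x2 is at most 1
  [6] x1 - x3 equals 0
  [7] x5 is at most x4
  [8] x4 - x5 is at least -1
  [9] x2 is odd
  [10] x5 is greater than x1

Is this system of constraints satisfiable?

Unsatisfiable

From constraint 1: x5 ≥ 3. From constraints 3 and 7: x5 ≤ x4 and x4 ≤ 1, so x5 ≤ 1. But 1 < 3, so no value of x5 works.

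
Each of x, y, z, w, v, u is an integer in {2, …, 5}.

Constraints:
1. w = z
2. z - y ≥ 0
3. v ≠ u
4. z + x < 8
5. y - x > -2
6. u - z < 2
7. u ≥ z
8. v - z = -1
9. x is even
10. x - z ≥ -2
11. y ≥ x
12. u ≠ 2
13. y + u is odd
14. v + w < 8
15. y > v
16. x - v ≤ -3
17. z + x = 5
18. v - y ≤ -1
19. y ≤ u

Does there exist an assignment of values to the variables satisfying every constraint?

Constraints 2, 10, 16, and 18 give x − z ≥ -2, z − y ≥ 0, y − v ≥ 1, v − x ≥ 3.
Adding all 4 inequalities: the left sides telescope to 0, and the right sides sum to (-2) + 0 + 1 + 3 = 2. So 0 ≥ 2, which is false.

Unsatisfiable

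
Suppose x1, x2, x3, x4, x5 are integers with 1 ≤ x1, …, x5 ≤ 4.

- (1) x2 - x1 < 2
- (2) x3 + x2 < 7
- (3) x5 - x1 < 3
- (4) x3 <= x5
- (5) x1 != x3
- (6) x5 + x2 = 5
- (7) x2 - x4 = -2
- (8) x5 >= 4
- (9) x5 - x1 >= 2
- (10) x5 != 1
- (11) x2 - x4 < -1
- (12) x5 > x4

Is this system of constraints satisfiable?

Satisfiable

Try x1 = 2, x2 = 1, x3 = 3, x4 = 3, x5 = 4.
Check constraint 1: x2 - x1 = -1; constraint 2: x3 + x2 = 4; constraint 3: x5 - x1 = 2. The remaining constraints are straightforward to verify.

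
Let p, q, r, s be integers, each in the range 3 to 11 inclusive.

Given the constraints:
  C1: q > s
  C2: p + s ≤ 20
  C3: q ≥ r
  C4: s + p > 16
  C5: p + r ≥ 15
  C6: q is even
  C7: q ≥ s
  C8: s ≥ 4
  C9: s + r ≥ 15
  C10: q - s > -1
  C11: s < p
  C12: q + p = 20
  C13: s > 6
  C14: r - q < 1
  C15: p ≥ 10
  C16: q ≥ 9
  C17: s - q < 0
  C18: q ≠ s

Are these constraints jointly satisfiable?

One satisfying assignment is p = 10, q = 10, r = 8, s = 9.
For the less obvious constraints — constraint 2: p + s = 19; constraint 4: s + p = 19; constraint 5: p + r = 18 — and the others hold by inspection.

Satisfiable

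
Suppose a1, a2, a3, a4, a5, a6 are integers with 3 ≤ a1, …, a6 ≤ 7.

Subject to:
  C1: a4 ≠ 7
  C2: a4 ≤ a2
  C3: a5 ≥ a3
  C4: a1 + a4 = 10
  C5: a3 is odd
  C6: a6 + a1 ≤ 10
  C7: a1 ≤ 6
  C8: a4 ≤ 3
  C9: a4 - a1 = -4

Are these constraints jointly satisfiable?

Unsatisfiable

From constraint 7: a1 ≤ 6. From constraint 8: a4 ≤ 3. Hence a1 + a4 ≤ 9. But constraint 4 requires a1 + a4 = 10, and 10 > 9. Contradiction.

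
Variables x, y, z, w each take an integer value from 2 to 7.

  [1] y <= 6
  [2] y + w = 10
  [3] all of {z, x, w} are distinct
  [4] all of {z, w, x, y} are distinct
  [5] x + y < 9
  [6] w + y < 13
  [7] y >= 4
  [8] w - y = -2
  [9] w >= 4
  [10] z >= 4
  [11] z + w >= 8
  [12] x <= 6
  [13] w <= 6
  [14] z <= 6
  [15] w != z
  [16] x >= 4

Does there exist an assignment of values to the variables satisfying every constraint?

Constraints 1, 7, 9, 10, 12, 13, 14, and 16 confine each of z, w, x, y to the 3 values {4, …, 6}.
Constraint 4 requires all 4 of them to be distinct, but only 3 values are available — impossible by the pigeonhole principle.

Unsatisfiable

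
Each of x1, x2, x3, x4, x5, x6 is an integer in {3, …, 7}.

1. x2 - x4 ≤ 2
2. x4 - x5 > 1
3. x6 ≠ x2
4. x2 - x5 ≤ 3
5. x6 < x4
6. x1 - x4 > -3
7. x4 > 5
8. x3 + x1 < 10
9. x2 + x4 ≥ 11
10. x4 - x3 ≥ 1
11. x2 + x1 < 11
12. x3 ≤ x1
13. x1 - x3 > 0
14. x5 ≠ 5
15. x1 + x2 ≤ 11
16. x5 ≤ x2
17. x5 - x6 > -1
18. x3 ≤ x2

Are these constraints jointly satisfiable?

One satisfying assignment is x1 = 5, x2 = 5, x3 = 4, x4 = 6, x5 = 4, x6 = 4.
For the less obvious constraints — constraint 1: x2 - x4 = -1; constraint 2: x4 - x5 = 2; constraint 4: x2 - x5 = 1 — and the others hold by inspection.

Satisfiable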